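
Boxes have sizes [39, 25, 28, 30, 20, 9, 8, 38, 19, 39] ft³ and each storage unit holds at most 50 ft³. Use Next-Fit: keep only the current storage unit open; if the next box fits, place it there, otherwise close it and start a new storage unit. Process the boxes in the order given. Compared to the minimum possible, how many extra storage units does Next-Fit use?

Next-Fit: [39] [25] [28] [30,20] [9,8] [38] [19] [39] → 8 storage units.
Total size 255 ft³; any packing needs at least ⌈255/50⌉ = 6 storage units.
An optimal packing achieves that bound: [39,9] [39,8] [38] [30,20] [28,19] [25] → 6 storage units.
Excess: 8 − 6 = 2.

2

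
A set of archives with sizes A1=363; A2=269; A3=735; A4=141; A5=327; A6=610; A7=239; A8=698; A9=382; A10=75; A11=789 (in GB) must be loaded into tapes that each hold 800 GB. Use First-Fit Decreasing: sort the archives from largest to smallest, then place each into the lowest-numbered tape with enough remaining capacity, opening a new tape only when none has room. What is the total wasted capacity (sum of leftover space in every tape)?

Sorted descending: 789, 735, 698, 610, 382, 363, 327, 269, 239, 141, 75.
789 GB → tape 1 (remaining 11 GB)
735 GB → tape 2 (remaining 65 GB)
698 GB → tape 3 (remaining 102 GB)
610 GB → tape 4 (remaining 190 GB)
382 GB → tape 5 (remaining 418 GB)
363 GB → tape 5 (remaining 55 GB)
327 GB → tape 6 (remaining 473 GB)
269 GB → tape 6 (remaining 204 GB)
239 GB → tape 7 (remaining 561 GB)
141 GB → tape 4 (remaining 49 GB)
75 GB → tape 3 (remaining 27 GB)
7 tapes × 800 GB = 5600 GB; used 4628 GB; unused 972 GB.

972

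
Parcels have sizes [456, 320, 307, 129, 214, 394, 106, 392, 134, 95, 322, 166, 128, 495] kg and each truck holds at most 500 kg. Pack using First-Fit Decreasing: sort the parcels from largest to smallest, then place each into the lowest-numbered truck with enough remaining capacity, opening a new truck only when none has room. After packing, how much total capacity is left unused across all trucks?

342

Sorted descending: 495, 456, 394, 392, 322, 320, 307, 214, 166, 134, 129, 128, 106, 95.
495 kg → truck 1 (remaining 5 kg)
456 kg → truck 2 (remaining 44 kg)
394 kg → truck 3 (remaining 106 kg)
392 kg → truck 4 (remaining 108 kg)
322 kg → truck 5 (remaining 178 kg)
320 kg → truck 6 (remaining 180 kg)
307 kg → truck 7 (remaining 193 kg)
214 kg → truck 8 (remaining 286 kg)
166 kg → truck 5 (remaining 12 kg)
134 kg → truck 6 (remaining 46 kg)
129 kg → truck 7 (remaining 64 kg)
128 kg → truck 8 (remaining 158 kg)
106 kg → truck 3 (remaining 0 kg)
95 kg → truck 4 (remaining 13 kg)
8 trucks × 500 kg = 4000 kg; used 3658 kg; unused 342 kg.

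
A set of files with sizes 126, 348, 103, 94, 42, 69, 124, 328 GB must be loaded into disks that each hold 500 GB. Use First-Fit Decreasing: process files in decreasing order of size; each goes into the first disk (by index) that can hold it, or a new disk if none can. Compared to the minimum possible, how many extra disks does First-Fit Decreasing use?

First-Fit Decreasing: [348,126] [328,124,42] [103,94,69] → 3 disks.
Total size 1234 GB; any packing needs at least ⌈1234/500⌉ = 3 disks.
So 3 is already optimal.

0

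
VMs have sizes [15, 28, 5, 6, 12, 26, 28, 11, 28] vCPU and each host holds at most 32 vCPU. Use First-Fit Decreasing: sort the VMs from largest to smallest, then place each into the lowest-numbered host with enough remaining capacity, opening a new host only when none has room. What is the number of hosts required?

6 hosts

Sorted descending: 28, 28, 28, 26, 15, 12, 11, 6, 5.
Put 28 vCPU in host 1; 4 vCPU remain.
Put 28 vCPU in host 2; 4 vCPU remain.
Put 28 vCPU in host 3; 4 vCPU remain.
Put 26 vCPU in host 4; 6 vCPU remain.
Put 15 vCPU in host 5; 17 vCPU remain.
Put 12 vCPU in host 5; 5 vCPU remain.
Put 11 vCPU in host 6; 21 vCPU remain.
Put 6 vCPU in host 4; 0 vCPU remain.
Put 5 vCPU in host 5; 0 vCPU remain.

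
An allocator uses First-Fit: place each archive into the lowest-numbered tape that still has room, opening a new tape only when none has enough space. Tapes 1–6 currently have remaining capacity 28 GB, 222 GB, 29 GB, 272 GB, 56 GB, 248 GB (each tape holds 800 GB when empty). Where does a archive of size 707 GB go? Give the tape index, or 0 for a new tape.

No tape has ≥ 707 GB free, so a new tape is opened.

0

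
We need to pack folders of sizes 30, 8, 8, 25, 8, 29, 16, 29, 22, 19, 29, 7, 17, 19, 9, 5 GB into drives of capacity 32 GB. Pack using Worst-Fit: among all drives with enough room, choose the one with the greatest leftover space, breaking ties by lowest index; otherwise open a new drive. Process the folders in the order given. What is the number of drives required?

11

30 GB → drive 1 (remaining 2 GB)
8 GB → drive 2 (remaining 24 GB)
8 GB → drive 2 (remaining 16 GB)
25 GB → drive 3 (remaining 7 GB)
8 GB → drive 2 (remaining 8 GB)
29 GB → drive 4 (remaining 3 GB)
16 GB → drive 5 (remaining 16 GB)
29 GB → drive 6 (remaining 3 GB)
22 GB → drive 7 (remaining 10 GB)
19 GB → drive 8 (remaining 13 GB)
29 GB → drive 9 (remaining 3 GB)
7 GB → drive 5 (remaining 9 GB)
17 GB → drive 10 (remaining 15 GB)
19 GB → drive 11 (remaining 13 GB)
9 GB → drive 10 (remaining 6 GB)
5 GB → drive 8 (remaining 8 GB)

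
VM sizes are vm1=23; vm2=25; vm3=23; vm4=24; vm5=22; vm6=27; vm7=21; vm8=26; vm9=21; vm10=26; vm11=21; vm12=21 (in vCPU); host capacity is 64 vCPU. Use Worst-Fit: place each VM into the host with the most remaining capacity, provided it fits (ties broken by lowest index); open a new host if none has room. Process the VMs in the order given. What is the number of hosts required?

Put vm1 (23 vCPU) in host 1; 41 vCPU remain.
Put vm2 (25 vCPU) in host 1; 16 vCPU remain.
Put vm3 (23 vCPU) in host 2; 41 vCPU remain.
Put vm4 (24 vCPU) in host 2; 17 vCPU remain.
Put vm5 (22 vCPU) in host 3; 42 vCPU remain.
Put vm6 (27 vCPU) in host 3; 15 vCPU remain.
Put vm7 (21 vCPU) in host 4; 43 vCPU remain.
Put vm8 (26 vCPU) in host 4; 17 vCPU remain.
Put vm9 (21 vCPU) in host 5; 43 vCPU remain.
Put vm10 (26 vCPU) in host 5; 17 vCPU remain.
Put vm11 (21 vCPU) in host 6; 43 vCPU remain.
Put vm12 (21 vCPU) in host 6; 22 vCPU remain.
Final hosts: [23,25] [23,24] [22,27] [21,26] [21,26] [21,21].

6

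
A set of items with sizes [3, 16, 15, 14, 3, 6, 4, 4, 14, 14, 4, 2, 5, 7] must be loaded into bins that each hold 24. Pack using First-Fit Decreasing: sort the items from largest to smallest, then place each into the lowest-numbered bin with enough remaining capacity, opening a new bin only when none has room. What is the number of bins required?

5 bins

Sorted descending: 16, 15, 14, 14, 14, 7, 6, 5, 4, 4, 4, 3, 3, 2.
bin 1: place 16, 8 left
bin 2: place 15, 9 left
bin 3: place 14, 10 left
bin 4: place 14, 10 left
bin 5: place 14, 10 left
bin 1: place 7, 1 left
bin 2: place 6, 3 left
bin 3: place 5, 5 left
bin 3: place 4, 1 left
bin 4: place 4, 6 left
bin 4: place 4, 2 left
bin 2: place 3, 0 left
bin 5: place 3, 7 left
bin 4: place 2, 0 left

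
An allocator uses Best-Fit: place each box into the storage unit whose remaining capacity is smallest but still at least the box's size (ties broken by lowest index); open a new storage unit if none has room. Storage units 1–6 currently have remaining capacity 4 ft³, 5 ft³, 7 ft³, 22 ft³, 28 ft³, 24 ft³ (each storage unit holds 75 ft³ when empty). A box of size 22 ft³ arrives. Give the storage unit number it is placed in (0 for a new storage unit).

Storage units with room: storage unit 4 (22 ft³), storage unit 5 (28 ft³), storage unit 6 (24 ft³).
Tightest fit is storage unit 4 with 22 ft³ free.

4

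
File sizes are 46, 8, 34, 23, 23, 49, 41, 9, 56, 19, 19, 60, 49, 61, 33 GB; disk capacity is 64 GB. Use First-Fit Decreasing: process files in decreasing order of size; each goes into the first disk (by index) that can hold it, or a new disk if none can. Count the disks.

Sorted descending: 61, 60, 56, 49, 49, 46, 41, 34, 33, 23, 23, 19, 19, 9, 8.
Put 61 GB in disk 1; 3 GB remain.
Put 60 GB in disk 2; 4 GB remain.
Put 56 GB in disk 3; 8 GB remain.
Put 49 GB in disk 4; 15 GB remain.
Put 49 GB in disk 5; 15 GB remain.
Put 46 GB in disk 6; 18 GB remain.
Put 41 GB in disk 7; 23 GB remain.
Put 34 GB in disk 8; 30 GB remain.
Put 33 GB in disk 9; 31 GB remain.
Put 23 GB in disk 7; 0 GB remain.
Put 23 GB in disk 8; 7 GB remain.
Put 19 GB in disk 9; 12 GB remain.
Put 19 GB in disk 10; 45 GB remain.
Put 9 GB in disk 4; 6 GB remain.
Put 8 GB in disk 3; 0 GB remain.

10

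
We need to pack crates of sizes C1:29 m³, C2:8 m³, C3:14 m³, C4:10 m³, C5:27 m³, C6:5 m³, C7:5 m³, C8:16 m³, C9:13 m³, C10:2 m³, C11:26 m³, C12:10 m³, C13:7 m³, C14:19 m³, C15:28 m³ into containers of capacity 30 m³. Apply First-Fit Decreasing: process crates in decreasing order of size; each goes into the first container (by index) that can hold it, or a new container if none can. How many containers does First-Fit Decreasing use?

8

Sorted descending: 29, 28, 27, 26, 19, 16, 14, 13, 10, 10, 8, 7, 5, 5, 2.
29 m³ → container 1 (remaining 1 m³)
28 m³ → container 2 (remaining 2 m³)
27 m³ → container 3 (remaining 3 m³)
26 m³ → container 4 (remaining 4 m³)
19 m³ → container 5 (remaining 11 m³)
16 m³ → container 6 (remaining 14 m³)
14 m³ → container 6 (remaining 0 m³)
13 m³ → container 7 (remaining 17 m³)
10 m³ → container 5 (remaining 1 m³)
10 m³ → container 7 (remaining 7 m³)
8 m³ → container 8 (remaining 22 m³)
7 m³ → container 7 (remaining 0 m³)
5 m³ → container 8 (remaining 17 m³)
5 m³ → container 8 (remaining 12 m³)
2 m³ → container 2 (remaining 0 m³)
Final containers: [29] [28,2] [27] [26] [19,10] [16,14] [13,10,7] [8,5,5].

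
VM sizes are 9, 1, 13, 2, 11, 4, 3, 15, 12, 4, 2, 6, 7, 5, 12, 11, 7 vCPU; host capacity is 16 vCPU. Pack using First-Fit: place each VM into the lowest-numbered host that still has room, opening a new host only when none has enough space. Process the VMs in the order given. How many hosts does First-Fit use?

9 hosts

Put 9 vCPU in host 1; 7 vCPU remain.
Put 1 vCPU in host 1; 6 vCPU remain.
Put 13 vCPU in host 2; 3 vCPU remain.
Put 2 vCPU in host 1; 4 vCPU remain.
Put 11 vCPU in host 3; 5 vCPU remain.
Put 4 vCPU in host 1; 0 vCPU remain.
Put 3 vCPU in host 2; 0 vCPU remain.
Put 15 vCPU in host 4; 1 vCPU remain.
Put 12 vCPU in host 5; 4 vCPU remain.
Put 4 vCPU in host 3; 1 vCPU remain.
Put 2 vCPU in host 5; 2 vCPU remain.
Put 6 vCPU in host 6; 10 vCPU remain.
Put 7 vCPU in host 6; 3 vCPU remain.
Put 5 vCPU in host 7; 11 vCPU remain.
Put 12 vCPU in host 8; 4 vCPU remain.
Put 11 vCPU in host 7; 0 vCPU remain.
Put 7 vCPU in host 9; 9 vCPU remain.
Final hosts: [9,1,2,4] [13,3] [11,4] [15] [12,2] [6,7] [5,11] [12] [7].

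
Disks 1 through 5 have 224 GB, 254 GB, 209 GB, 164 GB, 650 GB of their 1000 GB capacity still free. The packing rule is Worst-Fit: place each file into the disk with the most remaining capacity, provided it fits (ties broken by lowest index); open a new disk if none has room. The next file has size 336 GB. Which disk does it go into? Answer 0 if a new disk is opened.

Disks with room: disk 5 (650 GB).
Most room is disk 5 with 650 GB free.

5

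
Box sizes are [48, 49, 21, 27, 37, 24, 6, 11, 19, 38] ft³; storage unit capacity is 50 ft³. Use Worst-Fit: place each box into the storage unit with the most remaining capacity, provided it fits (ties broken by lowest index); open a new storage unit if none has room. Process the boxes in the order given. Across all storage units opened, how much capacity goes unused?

70

Put 48 ft³ in storage unit 1; 2 ft³ remain.
Put 49 ft³ in storage unit 2; 1 ft³ remain.
Put 21 ft³ in storage unit 3; 29 ft³ remain.
Put 27 ft³ in storage unit 3; 2 ft³ remain.
Put 37 ft³ in storage unit 4; 13 ft³ remain.
Put 24 ft³ in storage unit 5; 26 ft³ remain.
Put 6 ft³ in storage unit 5; 20 ft³ remain.
Put 11 ft³ in storage unit 5; 9 ft³ remain.
Put 19 ft³ in storage unit 6; 31 ft³ remain.
Put 38 ft³ in storage unit 7; 12 ft³ remain.
7 storage units × 50 ft³ = 350 ft³; used 280 ft³; unused 70 ft³.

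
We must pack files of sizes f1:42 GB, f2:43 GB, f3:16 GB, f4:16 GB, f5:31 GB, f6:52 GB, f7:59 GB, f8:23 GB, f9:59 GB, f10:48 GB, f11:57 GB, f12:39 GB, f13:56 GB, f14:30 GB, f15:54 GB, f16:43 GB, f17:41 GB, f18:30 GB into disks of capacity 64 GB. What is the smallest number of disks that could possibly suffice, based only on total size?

Total size = 42 + 43 + 16 + 16 + 31 + 52 + 59 + 23 + 59 + 48 + 57 + 39 + 56 + 30 + 54 + 43 + 41 + 30 = 739 GB.
⌈739 / 64⌉ = 12.

12 disks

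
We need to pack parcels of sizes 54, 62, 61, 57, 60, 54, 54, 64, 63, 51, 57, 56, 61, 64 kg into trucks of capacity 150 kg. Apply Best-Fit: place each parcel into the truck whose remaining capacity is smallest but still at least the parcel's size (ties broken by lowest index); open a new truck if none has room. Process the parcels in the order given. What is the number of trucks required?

Put 54 kg in truck 1; 96 kg remain.
Put 62 kg in truck 1; 34 kg remain.
Put 61 kg in truck 2; 89 kg remain.
Put 57 kg in truck 2; 32 kg remain.
Put 60 kg in truck 3; 90 kg remain.
Put 54 kg in truck 3; 36 kg remain.
Put 54 kg in truck 4; 96 kg remain.
Put 64 kg in truck 4; 32 kg remain.
Put 63 kg in truck 5; 87 kg remain.
Put 51 kg in truck 5; 36 kg remain.
Put 57 kg in truck 6; 93 kg remain.
Put 56 kg in truck 6; 37 kg remain.
Put 61 kg in truck 7; 89 kg remain.
Put 64 kg in truck 7; 25 kg remain.
Final trucks: [54,62] [61,57] [60,54] [54,64] [63,51] [57,56] [61,64].

7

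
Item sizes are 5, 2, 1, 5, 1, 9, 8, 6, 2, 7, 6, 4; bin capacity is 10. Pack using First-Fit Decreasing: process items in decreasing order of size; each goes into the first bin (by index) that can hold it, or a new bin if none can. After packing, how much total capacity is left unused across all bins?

Sorted descending: 9, 8, 7, 6, 6, 5, 5, 4, 2, 2, 1, 1.
9 → bin 1 (remaining 1)
8 → bin 2 (remaining 2)
7 → bin 3 (remaining 3)
6 → bin 4 (remaining 4)
6 → bin 5 (remaining 4)
5 → bin 6 (remaining 5)
5 → bin 6 (remaining 0)
4 → bin 4 (remaining 0)
2 → bin 2 (remaining 0)
2 → bin 3 (remaining 1)
1 → bin 1 (remaining 0)
1 → bin 3 (remaining 0)
6 bins × 10 = 60; used 56; unused 4.

4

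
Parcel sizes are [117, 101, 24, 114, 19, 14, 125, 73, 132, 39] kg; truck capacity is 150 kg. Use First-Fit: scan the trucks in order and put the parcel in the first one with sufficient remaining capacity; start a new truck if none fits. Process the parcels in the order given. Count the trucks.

117 kg → truck 1 (remaining 33 kg)
101 kg → truck 2 (remaining 49 kg)
24 kg → truck 1 (remaining 9 kg)
114 kg → truck 3 (remaining 36 kg)
19 kg → truck 2 (remaining 30 kg)
14 kg → truck 2 (remaining 16 kg)
125 kg → truck 4 (remaining 25 kg)
73 kg → truck 5 (remaining 77 kg)
132 kg → truck 6 (remaining 18 kg)
39 kg → truck 5 (remaining 38 kg)
Final trucks: [117,24] [101,19,14] [114] [125] [73,39] [132].

6 trucks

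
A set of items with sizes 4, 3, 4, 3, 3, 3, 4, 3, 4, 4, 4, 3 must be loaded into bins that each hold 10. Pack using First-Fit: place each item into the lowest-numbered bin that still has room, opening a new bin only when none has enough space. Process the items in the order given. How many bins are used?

5 bins

Put 4 in bin 1; 6 remain.
Put 3 in bin 1; 3 remain.
Put 4 in bin 2; 6 remain.
Put 3 in bin 1; 0 remain.
Put 3 in bin 2; 3 remain.
Put 3 in bin 2; 0 remain.
Put 4 in bin 3; 6 remain.
Put 3 in bin 3; 3 remain.
Put 4 in bin 4; 6 remain.
Put 4 in bin 4; 2 remain.
Put 4 in bin 5; 6 remain.
Put 3 in bin 3; 0 remain.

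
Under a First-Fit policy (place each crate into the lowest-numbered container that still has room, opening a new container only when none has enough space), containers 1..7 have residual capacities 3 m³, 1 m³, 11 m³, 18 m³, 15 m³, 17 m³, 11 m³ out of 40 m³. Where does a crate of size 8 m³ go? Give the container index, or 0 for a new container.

3

Containers with room: container 3 (11 m³), container 4 (18 m³), container 5 (15 m³), container 6 (17 m³), container 7 (11 m³).
The first with room is container 3.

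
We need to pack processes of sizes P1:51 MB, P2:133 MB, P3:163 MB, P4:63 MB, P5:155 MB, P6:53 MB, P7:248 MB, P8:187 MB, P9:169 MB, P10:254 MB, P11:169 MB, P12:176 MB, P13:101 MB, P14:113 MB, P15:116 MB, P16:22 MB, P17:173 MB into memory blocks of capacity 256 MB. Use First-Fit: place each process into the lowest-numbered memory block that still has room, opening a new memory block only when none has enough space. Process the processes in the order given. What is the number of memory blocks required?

Put P1 (51 MB) in memory block 1; 205 MB remain.
Put P2 (133 MB) in memory block 1; 72 MB remain.
Put P3 (163 MB) in memory block 2; 93 MB remain.
Put P4 (63 MB) in memory block 1; 9 MB remain.
Put P5 (155 MB) in memory block 3; 101 MB remain.
Put P6 (53 MB) in memory block 2; 40 MB remain.
Put P7 (248 MB) in memory block 4; 8 MB remain.
Put P8 (187 MB) in memory block 5; 69 MB remain.
Put P9 (169 MB) in memory block 6; 87 MB remain.
Put P10 (254 MB) in memory block 7; 2 MB remain.
Put P11 (169 MB) in memory block 8; 87 MB remain.
Put P12 (176 MB) in memory block 9; 80 MB remain.
Put P13 (101 MB) in memory block 3; 0 MB remain.
Put P14 (113 MB) in memory block 10; 143 MB remain.
Put P15 (116 MB) in memory block 10; 27 MB remain.
Put P16 (22 MB) in memory block 2; 18 MB remain.
Put P17 (173 MB) in memory block 11; 83 MB remain.

11 memory blocks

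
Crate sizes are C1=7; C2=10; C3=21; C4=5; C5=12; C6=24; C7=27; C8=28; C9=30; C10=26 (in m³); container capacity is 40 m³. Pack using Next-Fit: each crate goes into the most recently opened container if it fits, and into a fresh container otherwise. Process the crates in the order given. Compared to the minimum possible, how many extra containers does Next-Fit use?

1

Next-Fit: [7,10,21] [5,12] [24] [27] [28] [30] [26] → 7 containers.
6 crates exceed 20 m³ (half the capacity), and no two of those can share a container, so at least 6 containers are needed.
An optimal packing achieves that bound: [30,10] [28,12] [27,7,5] [26] [24] [21] → 6 containers.
Excess: 7 − 6 = 1.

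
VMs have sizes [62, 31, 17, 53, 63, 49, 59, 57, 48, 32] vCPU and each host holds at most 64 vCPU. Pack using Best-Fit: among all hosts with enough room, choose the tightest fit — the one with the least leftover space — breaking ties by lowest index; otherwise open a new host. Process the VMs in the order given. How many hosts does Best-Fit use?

Put 62 vCPU in host 1; 2 vCPU remain.
Put 31 vCPU in host 2; 33 vCPU remain.
Put 17 vCPU in host 2; 16 vCPU remain.
Put 53 vCPU in host 3; 11 vCPU remain.
Put 63 vCPU in host 4; 1 vCPU remain.
Put 49 vCPU in host 5; 15 vCPU remain.
Put 59 vCPU in host 6; 5 vCPU remain.
Put 57 vCPU in host 7; 7 vCPU remain.
Put 48 vCPU in host 8; 16 vCPU remain.
Put 32 vCPU in host 9; 32 vCPU remain.

9 hosts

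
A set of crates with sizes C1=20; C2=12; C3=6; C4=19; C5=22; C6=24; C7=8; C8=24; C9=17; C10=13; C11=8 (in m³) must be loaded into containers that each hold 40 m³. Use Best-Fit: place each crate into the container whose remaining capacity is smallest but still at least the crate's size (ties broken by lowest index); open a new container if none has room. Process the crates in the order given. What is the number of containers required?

5

C1 (20 m³) → container 1 (remaining 20 m³)
C2 (12 m³) → container 1 (remaining 8 m³)
C3 (6 m³) → container 1 (remaining 2 m³)
C4 (19 m³) → container 2 (remaining 21 m³)
C5 (22 m³) → container 3 (remaining 18 m³)
C6 (24 m³) → container 4 (remaining 16 m³)
C7 (8 m³) → container 4 (remaining 8 m³)
C8 (24 m³) → container 5 (remaining 16 m³)
C9 (17 m³) → container 3 (remaining 1 m³)
C10 (13 m³) → container 5 (remaining 3 m³)
C11 (8 m³) → container 4 (remaining 0 m³)
Final containers: [20,12,6] [19] [22,17] [24,8,8] [24,13].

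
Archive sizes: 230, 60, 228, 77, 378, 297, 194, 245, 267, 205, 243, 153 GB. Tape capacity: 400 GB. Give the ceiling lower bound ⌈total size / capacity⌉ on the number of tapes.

Total size = 230 + 60 + 228 + 77 + 378 + 297 + 194 + 245 + 267 + 205 + 243 + 153 = 2577 GB.
⌈2577 / 400⌉ = 7.

7 tapes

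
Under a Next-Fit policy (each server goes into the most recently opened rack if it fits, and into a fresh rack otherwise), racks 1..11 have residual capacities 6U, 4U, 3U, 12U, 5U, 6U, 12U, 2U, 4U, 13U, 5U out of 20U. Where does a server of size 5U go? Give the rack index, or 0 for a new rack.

Next-Fit only looks at rack 11, which has 5U free.
5U fits there.

11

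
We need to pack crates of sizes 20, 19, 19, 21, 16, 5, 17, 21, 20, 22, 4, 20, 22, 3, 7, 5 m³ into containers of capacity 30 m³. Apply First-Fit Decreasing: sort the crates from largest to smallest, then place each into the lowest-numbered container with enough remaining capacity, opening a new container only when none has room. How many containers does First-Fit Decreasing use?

11

Sorted descending: 22, 22, 21, 21, 20, 20, 20, 19, 19, 17, 16, 7, 5, 5, 4, 3.
container 1: place 22 m³, 8 m³ left
container 2: place 22 m³, 8 m³ left
container 3: place 21 m³, 9 m³ left
container 4: place 21 m³, 9 m³ left
container 5: place 20 m³, 10 m³ left
container 6: place 20 m³, 10 m³ left
container 7: place 20 m³, 10 m³ left
container 8: place 19 m³, 11 m³ left
container 9: place 19 m³, 11 m³ left
container 10: place 17 m³, 13 m³ left
container 11: place 16 m³, 14 m³ left
container 1: place 7 m³, 1 m³ left
container 2: place 5 m³, 3 m³ left
container 3: place 5 m³, 4 m³ left
container 3: place 4 m³, 0 m³ left
container 2: place 3 m³, 0 m³ left
Final containers: [22,7] [22,5,3] [21,5,4] [21] [20] [20] [20] [19] [19] [17] [16].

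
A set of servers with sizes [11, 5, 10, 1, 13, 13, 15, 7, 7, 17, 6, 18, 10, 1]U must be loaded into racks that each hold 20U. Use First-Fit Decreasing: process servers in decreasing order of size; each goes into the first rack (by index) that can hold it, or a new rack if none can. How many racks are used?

7

Sorted descending: 18, 17, 15, 13, 13, 11, 10, 10, 7, 7, 6, 5, 1, 1.
18U → rack 1 (remaining 2U)
17U → rack 2 (remaining 3U)
15U → rack 3 (remaining 5U)
13U → rack 4 (remaining 7U)
13U → rack 5 (remaining 7U)
11U → rack 6 (remaining 9U)
10U → rack 7 (remaining 10U)
10U → rack 7 (remaining 0U)
7U → rack 4 (remaining 0U)
7U → rack 5 (remaining 0U)
6U → rack 6 (remaining 3U)
5U → rack 3 (remaining 0U)
1U → rack 1 (remaining 1U)
1U → rack 1 (remaining 0U)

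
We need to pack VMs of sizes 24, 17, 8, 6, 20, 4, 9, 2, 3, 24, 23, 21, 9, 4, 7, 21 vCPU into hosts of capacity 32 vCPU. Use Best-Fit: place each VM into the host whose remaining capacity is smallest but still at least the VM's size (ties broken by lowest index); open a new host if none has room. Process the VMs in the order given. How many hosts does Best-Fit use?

7 hosts

Put 24 vCPU in host 1; 8 vCPU remain.
Put 17 vCPU in host 2; 15 vCPU remain.
Put 8 vCPU in host 1; 0 vCPU remain.
Put 6 vCPU in host 2; 9 vCPU remain.
Put 20 vCPU in host 3; 12 vCPU remain.
Put 4 vCPU in host 2; 5 vCPU remain.
Put 9 vCPU in host 3; 3 vCPU remain.
Put 2 vCPU in host 3; 1 vCPU remain.
Put 3 vCPU in host 2; 2 vCPU remain.
Put 24 vCPU in host 4; 8 vCPU remain.
Put 23 vCPU in host 5; 9 vCPU remain.
Put 21 vCPU in host 6; 11 vCPU remain.
Put 9 vCPU in host 5; 0 vCPU remain.
Put 4 vCPU in host 4; 4 vCPU remain.
Put 7 vCPU in host 6; 4 vCPU remain.
Put 21 vCPU in host 7; 11 vCPU remain.
Final hosts: [24,8] [17,6,4,3] [20,9,2] [24,4] [23,9] [21,7] [21].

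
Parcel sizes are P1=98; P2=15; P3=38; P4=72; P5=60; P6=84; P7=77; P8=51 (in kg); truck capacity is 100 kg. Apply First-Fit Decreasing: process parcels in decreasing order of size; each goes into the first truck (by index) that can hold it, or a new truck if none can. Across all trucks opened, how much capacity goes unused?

Sorted descending: 98, 84, 77, 72, 60, 51, 38, 15.
98 kg → truck 1 (remaining 2 kg)
84 kg → truck 2 (remaining 16 kg)
77 kg → truck 3 (remaining 23 kg)
72 kg → truck 4 (remaining 28 kg)
60 kg → truck 5 (remaining 40 kg)
51 kg → truck 6 (remaining 49 kg)
38 kg → truck 5 (remaining 2 kg)
15 kg → truck 2 (remaining 1 kg)
6 trucks × 100 kg = 600 kg; used 495 kg; unused 105 kg.

105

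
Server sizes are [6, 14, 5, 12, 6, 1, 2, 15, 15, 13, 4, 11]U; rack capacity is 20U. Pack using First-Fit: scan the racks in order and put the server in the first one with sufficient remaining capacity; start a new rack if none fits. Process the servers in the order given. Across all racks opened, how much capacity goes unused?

16

Put 6U in rack 1; 14U remain.
Put 14U in rack 1; 0U remain.
Put 5U in rack 2; 15U remain.
Put 12U in rack 2; 3U remain.
Put 6U in rack 3; 14U remain.
Put 1U in rack 2; 2U remain.
Put 2U in rack 2; 0U remain.
Put 15U in rack 4; 5U remain.
Put 15U in rack 5; 5U remain.
Put 13U in rack 3; 1U remain.
Put 4U in rack 4; 1U remain.
Put 11U in rack 6; 9U remain.
6 racks × 20U = 120U; used 104U; unused 16U.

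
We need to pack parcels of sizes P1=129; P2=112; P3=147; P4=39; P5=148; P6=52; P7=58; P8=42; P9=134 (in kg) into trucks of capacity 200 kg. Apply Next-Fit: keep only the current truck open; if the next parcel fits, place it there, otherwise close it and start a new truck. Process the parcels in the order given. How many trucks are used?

6 trucks

Put P1 (129 kg) in truck 1; 71 kg remain.
Put P2 (112 kg) in truck 2; 88 kg remain.
Put P3 (147 kg) in truck 3; 53 kg remain.
Put P4 (39 kg) in truck 3; 14 kg remain.
Put P5 (148 kg) in truck 4; 52 kg remain.
Put P6 (52 kg) in truck 4; 0 kg remain.
Put P7 (58 kg) in truck 5; 142 kg remain.
Put P8 (42 kg) in truck 5; 100 kg remain.
Put P9 (134 kg) in truck 6; 66 kg remain.
Final trucks: [129] [112] [147,39] [148,52] [58,42] [134].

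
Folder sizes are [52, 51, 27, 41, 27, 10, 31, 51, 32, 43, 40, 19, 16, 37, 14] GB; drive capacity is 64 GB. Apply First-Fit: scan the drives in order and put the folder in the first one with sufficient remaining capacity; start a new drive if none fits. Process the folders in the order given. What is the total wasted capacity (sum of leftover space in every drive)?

85

Put 52 GB in drive 1; 12 GB remain.
Put 51 GB in drive 2; 13 GB remain.
Put 27 GB in drive 3; 37 GB remain.
Put 41 GB in drive 4; 23 GB remain.
Put 27 GB in drive 3; 10 GB remain.
Put 10 GB in drive 1; 2 GB remain.
Put 31 GB in drive 5; 33 GB remain.
Put 51 GB in drive 6; 13 GB remain.
Put 32 GB in drive 5; 1 GB remain.
Put 43 GB in drive 7; 21 GB remain.
Put 40 GB in drive 8; 24 GB remain.
Put 19 GB in drive 4; 4 GB remain.
Put 16 GB in drive 7; 5 GB remain.
Put 37 GB in drive 9; 27 GB remain.
Put 14 GB in drive 8; 10 GB remain.
9 drives × 64 GB = 576 GB; used 491 GB; unused 85 GB.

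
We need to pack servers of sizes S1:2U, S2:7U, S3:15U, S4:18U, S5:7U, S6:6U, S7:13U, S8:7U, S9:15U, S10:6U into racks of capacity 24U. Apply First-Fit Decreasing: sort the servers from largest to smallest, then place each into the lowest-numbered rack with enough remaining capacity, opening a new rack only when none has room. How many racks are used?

Sorted descending: 18, 15, 15, 13, 7, 7, 7, 6, 6, 2.
rack 1: place 18U, 6U left
rack 2: place 15U, 9U left
rack 3: place 15U, 9U left
rack 4: place 13U, 11U left
rack 2: place 7U, 2U left
rack 3: place 7U, 2U left
rack 4: place 7U, 4U left
rack 1: place 6U, 0U left
rack 5: place 6U, 18U left
rack 2: place 2U, 0U left

5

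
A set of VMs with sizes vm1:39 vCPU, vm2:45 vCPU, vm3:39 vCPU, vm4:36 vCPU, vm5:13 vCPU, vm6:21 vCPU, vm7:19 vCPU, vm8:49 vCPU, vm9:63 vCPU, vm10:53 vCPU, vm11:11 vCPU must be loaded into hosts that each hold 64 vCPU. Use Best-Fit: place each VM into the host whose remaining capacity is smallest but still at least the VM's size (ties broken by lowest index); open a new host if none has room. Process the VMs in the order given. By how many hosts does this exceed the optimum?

Best-Fit: [39,21] [45,13] [39,19] [36] [49] [63] [53,11] → 7 hosts.
Total size 388 vCPU; any packing needs at least ⌈388/64⌉ = 7 hosts.
So 7 is already optimal.

0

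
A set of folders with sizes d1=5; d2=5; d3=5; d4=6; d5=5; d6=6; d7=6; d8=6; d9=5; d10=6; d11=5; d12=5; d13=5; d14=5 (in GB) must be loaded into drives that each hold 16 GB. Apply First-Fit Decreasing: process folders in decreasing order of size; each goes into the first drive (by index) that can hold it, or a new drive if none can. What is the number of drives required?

Sorted descending: 6, 6, 6, 6, 6, 5, 5, 5, 5, 5, 5, 5, 5, 5.
Put 6 GB in drive 1; 10 GB remain.
Put 6 GB in drive 1; 4 GB remain.
Put 6 GB in drive 2; 10 GB remain.
Put 6 GB in drive 2; 4 GB remain.
Put 6 GB in drive 3; 10 GB remain.
Put 5 GB in drive 3; 5 GB remain.
Put 5 GB in drive 3; 0 GB remain.
Put 5 GB in drive 4; 11 GB remain.
Put 5 GB in drive 4; 6 GB remain.
Put 5 GB in drive 4; 1 GB remain.
Put 5 GB in drive 5; 11 GB remain.
Put 5 GB in drive 5; 6 GB remain.
Put 5 GB in drive 5; 1 GB remain.
Put 5 GB in drive 6; 11 GB remain.

6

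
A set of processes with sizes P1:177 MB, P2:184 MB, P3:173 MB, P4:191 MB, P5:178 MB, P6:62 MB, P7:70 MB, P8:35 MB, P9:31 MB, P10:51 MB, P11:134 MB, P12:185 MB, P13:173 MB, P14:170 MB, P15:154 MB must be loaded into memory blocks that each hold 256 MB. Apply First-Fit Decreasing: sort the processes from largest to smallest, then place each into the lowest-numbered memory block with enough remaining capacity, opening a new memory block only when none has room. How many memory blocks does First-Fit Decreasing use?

10 memory blocks

Sorted descending: 191, 185, 184, 178, 177, 173, 173, 170, 154, 134, 70, 62, 51, 35, 31.
191 MB → memory block 1 (remaining 65 MB)
185 MB → memory block 2 (remaining 71 MB)
184 MB → memory block 3 (remaining 72 MB)
178 MB → memory block 4 (remaining 78 MB)
177 MB → memory block 5 (remaining 79 MB)
173 MB → memory block 6 (remaining 83 MB)
173 MB → memory block 7 (remaining 83 MB)
170 MB → memory block 8 (remaining 86 MB)
154 MB → memory block 9 (remaining 102 MB)
134 MB → memory block 10 (remaining 122 MB)
70 MB → memory block 2 (remaining 1 MB)
62 MB → memory block 1 (remaining 3 MB)
51 MB → memory block 3 (remaining 21 MB)
35 MB → memory block 4 (remaining 43 MB)
31 MB → memory block 4 (remaining 12 MB)
Final memory blocks: [191,62] [185,70] [184,51] [178,35,31] [177] [173] [173] [170] [154] [134].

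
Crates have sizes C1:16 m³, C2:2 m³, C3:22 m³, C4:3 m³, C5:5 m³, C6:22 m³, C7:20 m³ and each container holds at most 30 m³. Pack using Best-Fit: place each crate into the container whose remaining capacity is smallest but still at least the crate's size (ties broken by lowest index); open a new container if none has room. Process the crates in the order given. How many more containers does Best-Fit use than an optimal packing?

0

Best-Fit: [16,2] [22,3,5] [22] [20] → 4 containers.
4 crates exceed 15 m³ (half the capacity), and no two of those can share a container, so at least 4 containers are needed.
So 4 is already optimal.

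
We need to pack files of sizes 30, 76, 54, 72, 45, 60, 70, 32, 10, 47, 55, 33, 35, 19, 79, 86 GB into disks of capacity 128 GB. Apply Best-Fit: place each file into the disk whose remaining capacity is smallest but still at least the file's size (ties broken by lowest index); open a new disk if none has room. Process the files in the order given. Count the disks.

8 disks

30 GB → disk 1 (remaining 98 GB)
76 GB → disk 1 (remaining 22 GB)
54 GB → disk 2 (remaining 74 GB)
72 GB → disk 2 (remaining 2 GB)
45 GB → disk 3 (remaining 83 GB)
60 GB → disk 3 (remaining 23 GB)
70 GB → disk 4 (remaining 58 GB)
32 GB → disk 4 (remaining 26 GB)
10 GB → disk 1 (remaining 12 GB)
47 GB → disk 5 (remaining 81 GB)
55 GB → disk 5 (remaining 26 GB)
33 GB → disk 6 (remaining 95 GB)
35 GB → disk 6 (remaining 60 GB)
19 GB → disk 3 (remaining 4 GB)
79 GB → disk 7 (remaining 49 GB)
86 GB → disk 8 (remaining 42 GB)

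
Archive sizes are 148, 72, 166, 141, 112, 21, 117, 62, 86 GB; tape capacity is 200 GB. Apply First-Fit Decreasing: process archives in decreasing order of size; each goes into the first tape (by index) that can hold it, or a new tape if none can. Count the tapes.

Sorted descending: 166, 148, 141, 117, 112, 86, 72, 62, 21.
tape 1: place 166 GB, 34 GB left
tape 2: place 148 GB, 52 GB left
tape 3: place 141 GB, 59 GB left
tape 4: place 117 GB, 83 GB left
tape 5: place 112 GB, 88 GB left
tape 5: place 86 GB, 2 GB left
tape 4: place 72 GB, 11 GB left
tape 6: place 62 GB, 138 GB left
tape 1: place 21 GB, 13 GB left
Final tapes: [166,21] [148] [141] [117,72] [112,86] [62].

6 tapes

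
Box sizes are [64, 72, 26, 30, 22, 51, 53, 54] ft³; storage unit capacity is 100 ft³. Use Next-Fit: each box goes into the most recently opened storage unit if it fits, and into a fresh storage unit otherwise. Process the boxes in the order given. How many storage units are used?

64 ft³ → storage unit 1 (remaining 36 ft³)
72 ft³ → storage unit 2 (remaining 28 ft³)
26 ft³ → storage unit 2 (remaining 2 ft³)
30 ft³ → storage unit 3 (remaining 70 ft³)
22 ft³ → storage unit 3 (remaining 48 ft³)
51 ft³ → storage unit 4 (remaining 49 ft³)
53 ft³ → storage unit 5 (remaining 47 ft³)
54 ft³ → storage unit 6 (remaining 46 ft³)
Final storage units: [64] [72,26] [30,22] [51] [53] [54].

6 storage units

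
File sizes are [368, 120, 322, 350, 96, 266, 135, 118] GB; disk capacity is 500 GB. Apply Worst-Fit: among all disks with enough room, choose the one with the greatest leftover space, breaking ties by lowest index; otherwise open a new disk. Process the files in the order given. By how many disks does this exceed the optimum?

Worst-Fit: [368,120] [322,96] [350,118] [266,135] → 4 disks.
Total size 1775 GB; any packing needs at least ⌈1775/500⌉ = 4 disks.
So 4 is already optimal.

0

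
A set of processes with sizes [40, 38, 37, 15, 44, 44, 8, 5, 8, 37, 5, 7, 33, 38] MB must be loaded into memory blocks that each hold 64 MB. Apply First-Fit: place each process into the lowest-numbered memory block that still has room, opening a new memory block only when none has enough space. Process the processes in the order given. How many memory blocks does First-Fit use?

8

Put 40 MB in memory block 1; 24 MB remain.
Put 38 MB in memory block 2; 26 MB remain.
Put 37 MB in memory block 3; 27 MB remain.
Put 15 MB in memory block 1; 9 MB remain.
Put 44 MB in memory block 4; 20 MB remain.
Put 44 MB in memory block 5; 20 MB remain.
Put 8 MB in memory block 1; 1 MB remain.
Put 5 MB in memory block 2; 21 MB remain.
Put 8 MB in memory block 2; 13 MB remain.
Put 37 MB in memory block 6; 27 MB remain.
Put 5 MB in memory block 2; 8 MB remain.
Put 7 MB in memory block 2; 1 MB remain.
Put 33 MB in memory block 7; 31 MB remain.
Put 38 MB in memory block 8; 26 MB remain.
Final memory blocks: [40,15,8] [38,5,8,5,7] [37] [44] [44] [37] [33] [38].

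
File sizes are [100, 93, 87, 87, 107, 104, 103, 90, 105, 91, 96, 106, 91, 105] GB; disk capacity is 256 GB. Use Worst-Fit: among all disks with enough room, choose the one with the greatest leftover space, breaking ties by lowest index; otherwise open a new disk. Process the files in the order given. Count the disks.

7

disk 1: place 100 GB, 156 GB left
disk 1: place 93 GB, 63 GB left
disk 2: place 87 GB, 169 GB left
disk 2: place 87 GB, 82 GB left
disk 3: place 107 GB, 149 GB left
disk 3: place 104 GB, 45 GB left
disk 4: place 103 GB, 153 GB left
disk 4: place 90 GB, 63 GB left
disk 5: place 105 GB, 151 GB left
disk 5: place 91 GB, 60 GB left
disk 6: place 96 GB, 160 GB left
disk 6: place 106 GB, 54 GB left
disk 7: place 91 GB, 165 GB left
disk 7: place 105 GB, 60 GB left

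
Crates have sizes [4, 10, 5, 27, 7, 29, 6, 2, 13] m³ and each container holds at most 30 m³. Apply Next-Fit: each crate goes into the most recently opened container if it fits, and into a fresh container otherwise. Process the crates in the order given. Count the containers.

Put 4 m³ in container 1; 26 m³ remain.
Put 10 m³ in container 1; 16 m³ remain.
Put 5 m³ in container 1; 11 m³ remain.
Put 27 m³ in container 2; 3 m³ remain.
Put 7 m³ in container 3; 23 m³ remain.
Put 29 m³ in container 4; 1 m³ remain.
Put 6 m³ in container 5; 24 m³ remain.
Put 2 m³ in container 5; 22 m³ remain.
Put 13 m³ in container 5; 9 m³ remain.

5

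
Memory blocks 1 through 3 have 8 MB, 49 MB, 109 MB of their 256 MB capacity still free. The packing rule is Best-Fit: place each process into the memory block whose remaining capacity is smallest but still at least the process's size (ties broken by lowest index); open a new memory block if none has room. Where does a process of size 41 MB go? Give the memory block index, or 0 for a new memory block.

Memory blocks with room: memory block 2 (49 MB), memory block 3 (109 MB).
Tightest fit is memory block 2 with 49 MB free.

2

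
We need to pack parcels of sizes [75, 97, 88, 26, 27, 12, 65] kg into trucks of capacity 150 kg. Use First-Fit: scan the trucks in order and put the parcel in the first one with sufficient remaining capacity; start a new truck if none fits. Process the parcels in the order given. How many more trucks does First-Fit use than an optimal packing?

First-Fit: [75,26,27,12] [97] [88] [65] → 4 trucks.
Total size 390 kg; any packing needs at least ⌈390/150⌉ = 3 trucks.
An optimal packing achieves that bound: [97,27,26] [88,12] [75,65] → 3 trucks.
Excess: 4 − 3 = 1.

1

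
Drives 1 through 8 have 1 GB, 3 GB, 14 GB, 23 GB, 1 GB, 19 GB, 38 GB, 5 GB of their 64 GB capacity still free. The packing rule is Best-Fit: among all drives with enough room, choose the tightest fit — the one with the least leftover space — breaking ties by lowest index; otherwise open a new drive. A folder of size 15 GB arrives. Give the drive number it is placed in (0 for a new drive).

Drives with room: drive 4 (23 GB), drive 6 (19 GB), drive 7 (38 GB).
Tightest fit is drive 6 with 19 GB free.

6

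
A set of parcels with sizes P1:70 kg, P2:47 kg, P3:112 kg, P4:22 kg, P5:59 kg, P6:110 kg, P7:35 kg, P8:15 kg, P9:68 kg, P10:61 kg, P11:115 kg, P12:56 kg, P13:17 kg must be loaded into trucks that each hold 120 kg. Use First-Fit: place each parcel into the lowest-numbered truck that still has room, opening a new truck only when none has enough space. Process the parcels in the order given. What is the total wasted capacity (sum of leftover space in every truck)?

P1 (70 kg) → truck 1 (remaining 50 kg)
P2 (47 kg) → truck 1 (remaining 3 kg)
P3 (112 kg) → truck 2 (remaining 8 kg)
P4 (22 kg) → truck 3 (remaining 98 kg)
P5 (59 kg) → truck 3 (remaining 39 kg)
P6 (110 kg) → truck 4 (remaining 10 kg)
P7 (35 kg) → truck 3 (remaining 4 kg)
P8 (15 kg) → truck 5 (remaining 105 kg)
P9 (68 kg) → truck 5 (remaining 37 kg)
P10 (61 kg) → truck 6 (remaining 59 kg)
P11 (115 kg) → truck 7 (remaining 5 kg)
P12 (56 kg) → truck 6 (remaining 3 kg)
P13 (17 kg) → truck 5 (remaining 20 kg)
7 trucks × 120 kg = 840 kg; used 787 kg; unused 53 kg.

53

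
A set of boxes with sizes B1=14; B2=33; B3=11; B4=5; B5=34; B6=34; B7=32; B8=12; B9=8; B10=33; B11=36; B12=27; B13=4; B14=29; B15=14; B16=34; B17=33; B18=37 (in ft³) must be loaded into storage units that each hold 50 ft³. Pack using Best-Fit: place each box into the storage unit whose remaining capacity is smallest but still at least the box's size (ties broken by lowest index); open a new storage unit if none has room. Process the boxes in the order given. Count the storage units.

storage unit 1: place B1 (14 ft³), 36 ft³ left
storage unit 1: place B2 (33 ft³), 3 ft³ left
storage unit 2: place B3 (11 ft³), 39 ft³ left
storage unit 2: place B4 (5 ft³), 34 ft³ left
storage unit 2: place B5 (34 ft³), 0 ft³ left
storage unit 3: place B6 (34 ft³), 16 ft³ left
storage unit 4: place B7 (32 ft³), 18 ft³ left
storage unit 3: place B8 (12 ft³), 4 ft³ left
storage unit 4: place B9 (8 ft³), 10 ft³ left
storage unit 5: place B10 (33 ft³), 17 ft³ left
storage unit 6: place B11 (36 ft³), 14 ft³ left
storage unit 7: place B12 (27 ft³), 23 ft³ left
storage unit 3: place B13 (4 ft³), 0 ft³ left
storage unit 8: place B14 (29 ft³), 21 ft³ left
storage unit 6: place B15 (14 ft³), 0 ft³ left
storage unit 9: place B16 (34 ft³), 16 ft³ left
storage unit 10: place B17 (33 ft³), 17 ft³ left
storage unit 11: place B18 (37 ft³), 13 ft³ left

11 storage units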